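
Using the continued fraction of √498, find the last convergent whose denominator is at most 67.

424/19

√498 = [22; 3, 6, 22, 6, 3, 44, …] (period length 6).
Convergents:
  p_0/q_0 = 22/1
  p_1/q_1 = 67/3
  p_2/q_2 = 424/19
  p_3/q_3 = 9395/421
q_2 = 19 ≤ 67 < 421 = q_3, so the answer is 424/19.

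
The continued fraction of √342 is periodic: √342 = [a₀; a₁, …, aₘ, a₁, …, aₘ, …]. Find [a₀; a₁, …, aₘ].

[18; 2, 36]

a₀ = ⌊√342⌋ = 18.
With m₀=0, d₀=1 and mₖ₊₁ = dₖaₖ − mₖ, dₖ₊₁ = (n − mₖ₊₁²)/dₖ, aₖ₊₁ = ⌊(a₀+mₖ₊₁)/dₖ₊₁⌋:
  k=1: m=18, d=18, a=2
  k=2: m=18, d=1, a=36
d=1 and a=2a₀=36 at k=2, so the next step gives (m, d) = (18, 18) again — its k=1 value — and the period has length 2.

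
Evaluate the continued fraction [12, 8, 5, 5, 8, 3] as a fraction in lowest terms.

66041/5448

Using pₖ = aₖpₖ₋₁ + pₖ₋₂ and qₖ = aₖqₖ₋₁ + qₖ₋₂:
  k=0: a=12, p=12, q=1
  k=1: a=8, p=97, q=8
  k=2: a=5, p=497, q=41
  k=3: a=5, p=2582, q=213
  k=4: a=8, p=21153, q=1745
  k=5: a=3, p=66041, q=5448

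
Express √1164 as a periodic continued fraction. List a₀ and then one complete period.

[34; 8, 1, 1, 16, 1, 1, 8, 68]

a₀ = ⌊√1164⌋ = 34.
With m₀=0, d₀=1 and mₖ₊₁ = dₖaₖ − mₖ, dₖ₊₁ = (n − mₖ₊₁²)/dₖ, aₖ₊₁ = ⌊(a₀+mₖ₊₁)/dₖ₊₁⌋:
  k=1: m=34, d=8, a=8
  k=2: m=30, d=33, a=1
  k=3: m=3, d=35, a=1
  k=4: m=32, d=4, a=16
  k=5: m=32, d=35, a=1
  k=6: m=3, d=33, a=1
  k=7: m=30, d=8, a=8
  k=8: m=34, d=1, a=68
d=1 and a=2a₀=68 at k=8, so the next step gives (m, d) = (34, 8) again — its k=1 value — and the period has length 8.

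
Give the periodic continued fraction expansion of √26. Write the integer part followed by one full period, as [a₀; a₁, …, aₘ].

[5; 10]

a₀ = ⌊√26⌋ = 5.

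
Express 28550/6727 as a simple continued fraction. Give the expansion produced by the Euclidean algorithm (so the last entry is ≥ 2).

28550 = 4*6727 + 1642
6727 = 4*1642 + 159
1642 = 10*159 + 52
159 = 3*52 + 3
52 = 17*3 + 1
3 = 3*1 + 0  (stop)
So 28550/6727 = [4; 4, 10, 3, 17, 3].

[4; 4, 10, 3, 17, 3]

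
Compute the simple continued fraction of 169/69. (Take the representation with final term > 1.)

[2; 2, 4, 2, 3]

169 = 2·69 + 31
69 = 2·31 + 7
31 = 4·7 + 3
7 = 2·3 + 1
3 = 3·1 + 0  (stop)
So 169/69 = [2; 2, 4, 2, 3].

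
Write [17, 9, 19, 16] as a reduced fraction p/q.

Fold from the inside: start with 16/1.
  19 + 1/16 = 305/16
  9 + 16/305 = 2761/305
  17 + 305/2761 = 47242/2761

47242/2761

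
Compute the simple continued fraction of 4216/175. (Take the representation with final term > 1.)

[24; 10, 1, 15]

4216 = 24·175 + 16
175 = 10·16 + 15
16 = 1·15 + 1
15 = 15·1 + 0  (stop)
So 4216/175 = [24; 10, 1, 15].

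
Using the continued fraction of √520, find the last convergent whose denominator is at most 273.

√520 = [22; 1, 4, 11, 4, 1, 44, …] (period length 6).
Convergents:
  p_0/q_0 = 22/1
  p_1/q_1 = 23/1
  p_2/q_2 = 114/5
  p_3/q_3 = 1277/56
  p_4/q_4 = 5222/229
  p_5/q_5 = 6499/285
q_4 = 229 ≤ 273 < 285 = q_5, so the answer is 5222/229.

5222/229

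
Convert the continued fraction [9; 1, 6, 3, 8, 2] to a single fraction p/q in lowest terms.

3827/388

Using pₖ = aₖpₖ₋₁ + pₖ₋₂ and qₖ = aₖqₖ₋₁ + qₖ₋₂:
  k=0: a=9, p=9, q=1
  k=1: a=1, p=10, q=1
  k=2: a=6, p=69, q=7
  k=3: a=3, p=217, q=22
  k=4: a=8, p=1805, q=183
  k=5: a=2, p=3827, q=388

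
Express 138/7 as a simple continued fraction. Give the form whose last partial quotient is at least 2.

[19; 1, 2, 2]

138 = 19*7 + 5
7 = 1*5 + 2
5 = 2*2 + 1
2 = 2*1 + 0  (stop)
So 138/7 = [19; 1, 2, 2].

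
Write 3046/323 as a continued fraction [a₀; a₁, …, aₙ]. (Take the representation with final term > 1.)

3046 = 9*323 + 139
323 = 2*139 + 45
139 = 3*45 + 4
45 = 11*4 + 1
4 = 4*1 + 0  (stop)
So 3046/323 = [9; 2, 3, 11, 4].

[9; 2, 3, 11, 4]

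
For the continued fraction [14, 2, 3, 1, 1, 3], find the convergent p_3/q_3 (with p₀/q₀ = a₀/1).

Using pₖ = aₖpₖ₋₁ + pₖ₋₂, qₖ = aₖqₖ₋₁ + qₖ₋₂ (with p₋₁=1, p₋₂=0, q₋₁=0, q₋₂=1):
  k=0: a=14, p=14, q=1
  k=1: a=2, p=29, q=2
  k=2: a=3, p=101, q=7
  k=3: a=1, p=130, q=9

130/9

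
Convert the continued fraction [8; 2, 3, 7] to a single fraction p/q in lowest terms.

430/51

Fold from the inside: start with 7/1.
  3 + 1/7 = 22/7
  2 + 7/22 = 51/22
  8 + 22/51 = 430/51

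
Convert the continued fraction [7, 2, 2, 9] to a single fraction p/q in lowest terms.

Using pₖ = aₖpₖ₋₁ + pₖ₋₂ and qₖ = aₖqₖ₋₁ + qₖ₋₂:
  k=0: a=7, p=7, q=1
  k=1: a=2, p=15, q=2
  k=2: a=2, p=37, q=5
  k=3: a=9, p=348, q=47

348/47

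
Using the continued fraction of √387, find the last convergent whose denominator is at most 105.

1141/58

√387 = [19; 1, 2, 19, 2, 1, 38, …] (period length 6).
Convergents:
  p_0/q_0 = 19/1
  p_1/q_1 = 20/1
  p_2/q_2 = 59/3
  p_3/q_3 = 1141/58
  p_4/q_4 = 2341/119
q_3 = 58 ≤ 105 < 119 = q_4, so the answer is 1141/58.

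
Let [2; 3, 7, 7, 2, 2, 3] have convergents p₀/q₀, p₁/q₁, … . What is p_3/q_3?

Using pₖ = aₖpₖ₋₁ + pₖ₋₂, qₖ = aₖqₖ₋₁ + qₖ₋₂ (with p₋₁=1, p₋₂=0, q₋₁=0, q₋₂=1):
  k=0: a=2, p=2, q=1
  k=1: a=3, p=7, q=3
  k=2: a=7, p=51, q=22
  k=3: a=7, p=364, q=157

364/157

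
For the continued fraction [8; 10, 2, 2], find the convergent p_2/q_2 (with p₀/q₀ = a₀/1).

Using pₖ = aₖpₖ₋₁ + pₖ₋₂, qₖ = aₖqₖ₋₁ + qₖ₋₂ (with p₋₁=1, p₋₂=0, q₋₁=0, q₋₂=1):
  k=0: a=8, p=8, q=1
  k=1: a=10, p=81, q=10
  k=2: a=2, p=170, q=21

170/21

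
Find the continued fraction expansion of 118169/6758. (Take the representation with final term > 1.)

118169 = 17×6758 + 3283
6758 = 2×3283 + 192
3283 = 17×192 + 19
192 = 10×19 + 2
19 = 9×2 + 1
2 = 2×1 + 0  (stop)
So 118169/6758 = [17; 2, 17, 10, 9, 2].

[17; 2, 17, 10, 9, 2]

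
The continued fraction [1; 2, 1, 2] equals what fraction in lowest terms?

11/8

Using pₖ = aₖpₖ₋₁ + pₖ₋₂ and qₖ = aₖqₖ₋₁ + qₖ₋₂:
  k=0: a=1, p=1, q=1
  k=1: a=2, p=3, q=2
  k=2: a=1, p=4, q=3
  k=3: a=2, p=11, q=8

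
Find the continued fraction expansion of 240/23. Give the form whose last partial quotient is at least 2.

240 = 10·23 + 10
23 = 2·10 + 3
10 = 3·3 + 1
3 = 3·1 + 0  (stop)
So 240/23 = [10; 2, 3, 3].

[10; 2, 3, 3]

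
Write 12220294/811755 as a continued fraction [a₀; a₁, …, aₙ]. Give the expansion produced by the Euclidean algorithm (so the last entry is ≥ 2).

12220294 = 15*811755 + 43969
811755 = 18*43969 + 20313
43969 = 2*20313 + 3343
20313 = 6*3343 + 255
3343 = 13*255 + 28
255 = 9*28 + 3
28 = 9*3 + 1
3 = 3*1 + 0  (stop)
So 12220294/811755 = [15; 18, 2, 6, 13, 9, 9, 3].

[15; 18, 2, 6, 13, 9, 9, 3]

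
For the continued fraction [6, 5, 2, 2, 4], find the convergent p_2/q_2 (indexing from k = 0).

Using pₖ = aₖpₖ₋₁ + pₖ₋₂, qₖ = aₖqₖ₋₁ + qₖ₋₂ (with p₋₁=1, p₋₂=0, q₋₁=0, q₋₂=1):
  k=0: a=6, p=6, q=1
  k=1: a=5, p=31, q=5
  k=2: a=2, p=68, q=11

68/11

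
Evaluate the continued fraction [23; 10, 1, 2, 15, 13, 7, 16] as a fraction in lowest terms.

16921922/732751

Fold from the inside: start with 16/1.
  7 + 1/16 = 113/16
  13 + 16/113 = 1485/113
  15 + 113/1485 = 22388/1485
  2 + 1485/22388 = 46261/22388
  1 + 22388/46261 = 68649/46261
  10 + 46261/68649 = 732751/68649
  23 + 68649/732751 = 16921922/732751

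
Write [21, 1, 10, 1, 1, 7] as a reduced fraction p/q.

Using pₖ = aₖpₖ₋₁ + pₖ₋₂ and qₖ = aₖqₖ₋₁ + qₖ₋₂:
  k=0: a=21, p=21, q=1
  k=1: a=1, p=22, q=1
  k=2: a=10, p=241, q=11
  k=3: a=1, p=263, q=12
  k=4: a=1, p=504, q=23
  k=5: a=7, p=3791, q=173

3791/173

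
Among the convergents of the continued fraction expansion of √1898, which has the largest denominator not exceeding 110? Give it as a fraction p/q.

2309/53

√1898 = [43; 1, 1, 3, 3, 1, 1, 86, …] (period length 7).
Convergents:
  p_0/q_0 = 43/1
  p_1/q_1 = 44/1
  p_2/q_2 = 87/2
  p_3/q_3 = 305/7
  p_4/q_4 = 1002/23
  p_5/q_5 = 1307/30
  p_6/q_6 = 2309/53
  p_7/q_7 = 199881/4588
q_6 = 53 ≤ 110 < 4588 = q_7, so the answer is 2309/53.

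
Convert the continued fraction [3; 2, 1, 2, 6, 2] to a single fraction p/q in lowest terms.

Using pₖ = aₖpₖ₋₁ + pₖ₋₂ and qₖ = aₖqₖ₋₁ + qₖ₋₂:
  k=0: a=3, p=3, q=1
  k=1: a=2, p=7, q=2
  k=2: a=1, p=10, q=3
  k=3: a=2, p=27, q=8
  k=4: a=6, p=172, q=51
  k=5: a=2, p=371, q=110

371/110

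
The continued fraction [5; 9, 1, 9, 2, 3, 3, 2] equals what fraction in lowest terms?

27938/5477

Using pₖ = aₖpₖ₋₁ + pₖ₋₂ and qₖ = aₖqₖ₋₁ + qₖ₋₂:
  k=0: a=5, p=5, q=1
  k=1: a=9, p=46, q=9
  k=2: a=1, p=51, q=10
  k=3: a=9, p=505, q=99
  k=4: a=2, p=1061, q=208
  k=5: a=3, p=3688, q=723
  k=6: a=3, p=12125, q=2377
  k=7: a=2, p=27938, q=5477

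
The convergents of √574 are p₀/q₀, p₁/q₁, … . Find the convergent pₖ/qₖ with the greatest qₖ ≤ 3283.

√574 = [23; 1, 22, 1, 46, …] (period length 4).
Convergents:
  p_0/q_0 = 23/1
  p_1/q_1 = 24/1
  p_2/q_2 = 551/23
  p_3/q_3 = 575/24
  p_4/q_4 = 27001/1127
  p_5/q_5 = 27576/1151
  p_6/q_6 = 633673/26449
q_5 = 1151 ≤ 3283 < 26449 = q_6, so the answer is 27576/1151.

27576/1151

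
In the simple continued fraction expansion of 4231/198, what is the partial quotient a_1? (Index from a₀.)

2

4231 = 21·198 + 73   →  a_0 = 21
198 = 2·73 + 52   →  a_1 = 2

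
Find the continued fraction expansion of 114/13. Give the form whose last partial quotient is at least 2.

114 = 8·13 + 10
13 = 1·10 + 3
10 = 3·3 + 1
3 = 3·1 + 0  (stop)
So 114/13 = [8; 1, 3, 3].

[8; 1, 3, 3]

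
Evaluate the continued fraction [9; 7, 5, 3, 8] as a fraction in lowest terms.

8737/956

Using pₖ = aₖpₖ₋₁ + pₖ₋₂ and qₖ = aₖqₖ₋₁ + qₖ₋₂:
  k=0: a=9, p=9, q=1
  k=1: a=7, p=64, q=7
  k=2: a=5, p=329, q=36
  k=3: a=3, p=1051, q=115
  k=4: a=8, p=8737, q=956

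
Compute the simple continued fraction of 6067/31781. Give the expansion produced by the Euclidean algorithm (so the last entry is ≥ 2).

[0; 5, 4, 5, 9, 7, 1, 3]

6067 = 0·31781 + 6067
31781 = 5·6067 + 1446
6067 = 4·1446 + 283
1446 = 5·283 + 31
283 = 9·31 + 4
31 = 7·4 + 3
4 = 1·3 + 1
3 = 3·1 + 0  (stop)
So 6067/31781 = [0; 5, 4, 5, 9, 7, 1, 3].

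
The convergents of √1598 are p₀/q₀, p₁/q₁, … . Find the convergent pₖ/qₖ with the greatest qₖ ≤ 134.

1599/40

√1598 = [39; 1, 38, 1, 78, …] (period length 4).
Convergents:
  p_0/q_0 = 39/1
  p_1/q_1 = 40/1
  p_2/q_2 = 1559/39
  p_3/q_3 = 1599/40
  p_4/q_4 = 126281/3159
q_3 = 40 ≤ 134 < 3159 = q_4, so the answer is 1599/40.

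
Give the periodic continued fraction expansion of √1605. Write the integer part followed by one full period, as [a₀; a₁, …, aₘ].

a₀ = ⌊√1605⌋ = 40.
With m₀=0, d₀=1 and mₖ₊₁ = dₖaₖ − mₖ, dₖ₊₁ = (n − mₖ₊₁²)/dₖ, aₖ₊₁ = ⌊(a₀+mₖ₊₁)/dₖ₊₁⌋:
  k=1: m=40, d=5, a=16
  k=2: m=40, d=1, a=80
d=1 and a=2a₀=80 at k=2, so the next step gives (m, d) = (40, 5) again — its k=1 value — and the period has length 2.

[40; 16, 80]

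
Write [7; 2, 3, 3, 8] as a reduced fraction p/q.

1420/191

Fold from the inside: start with 8/1.
  3 + 1/8 = 25/8
  3 + 8/25 = 83/25
  2 + 25/83 = 191/83
  7 + 83/191 = 1420/191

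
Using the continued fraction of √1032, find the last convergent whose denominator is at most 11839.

132097/4112

√1032 = [32; 8, 64, …] (period length 2).
Convergents:
  p_0/q_0 = 32/1
  p_1/q_1 = 257/8
  p_2/q_2 = 16480/513
  p_3/q_3 = 132097/4112
  p_4/q_4 = 8470688/263681
q_3 = 4112 ≤ 11839 < 263681 = q_4, so the answer is 132097/4112.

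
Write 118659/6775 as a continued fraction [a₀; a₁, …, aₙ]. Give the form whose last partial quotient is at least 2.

[17; 1, 1, 17, 19, 3, 3]

118659 = 17*6775 + 3484
6775 = 1*3484 + 3291
3484 = 1*3291 + 193
3291 = 17*193 + 10
193 = 19*10 + 3
10 = 3*3 + 1
3 = 3*1 + 0  (stop)
So 118659/6775 = [17; 1, 1, 17, 19, 3, 3].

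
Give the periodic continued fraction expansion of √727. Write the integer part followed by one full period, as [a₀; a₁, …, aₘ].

[26; 1, 25, 1, 52]

a₀ = ⌊√727⌋ = 26.
With m₀=0, d₀=1 and mₖ₊₁ = dₖaₖ − mₖ, dₖ₊₁ = (n − mₖ₊₁²)/dₖ, aₖ₊₁ = ⌊(a₀+mₖ₊₁)/dₖ₊₁⌋:
  k=1: m=26, d=51, a=1
  k=2: m=25, d=2, a=25
  k=3: m=25, d=51, a=1
  k=4: m=26, d=1, a=52
d=1 and a=2a₀=52 at k=4, so the next step gives (m, d) = (26, 51) again — its k=1 value — and the period has length 4.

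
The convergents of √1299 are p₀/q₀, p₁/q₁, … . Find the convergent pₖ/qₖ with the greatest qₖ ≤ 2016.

√1299 = [36; 24, 72, …] (period length 2).
Convergents:
  p_0/q_0 = 36/1
  p_1/q_1 = 865/24
  p_2/q_2 = 62316/1729
  p_3/q_3 = 1496449/41520
q_2 = 1729 ≤ 2016 < 41520 = q_3, so the answer is 62316/1729.

62316/1729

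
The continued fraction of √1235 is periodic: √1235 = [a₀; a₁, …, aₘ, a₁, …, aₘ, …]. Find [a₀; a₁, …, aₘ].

[35; 7, 70]

a₀ = ⌊√1235⌋ = 35.
With m₀=0, d₀=1 and mₖ₊₁ = dₖaₖ − mₖ, dₖ₊₁ = (n − mₖ₊₁²)/dₖ, aₖ₊₁ = ⌊(a₀+mₖ₊₁)/dₖ₊₁⌋:
  k=1: m=35, d=10, a=7
  k=2: m=35, d=1, a=70
d=1 and a=2a₀=70 at k=2, so the next step gives (m, d) = (35, 10) again — its k=1 value — and the period has length 2.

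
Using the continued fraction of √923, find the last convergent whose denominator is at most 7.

√923 = [30; 2, 1, 1, 1, 2, 60, …] (period length 6).
Convergents:
  p_0/q_0 = 30/1
  p_1/q_1 = 61/2
  p_2/q_2 = 91/3
  p_3/q_3 = 152/5
  p_4/q_4 = 243/8
q_3 = 5 ≤ 7 < 8 = q_4, so the answer is 152/5.

152/5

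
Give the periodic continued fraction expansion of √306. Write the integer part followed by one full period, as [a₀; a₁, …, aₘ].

a₀ = ⌊√306⌋ = 17.
With m₀=0, d₀=1 and mₖ₊₁ = dₖaₖ − mₖ, dₖ₊₁ = (n − mₖ₊₁²)/dₖ, aₖ₊₁ = ⌊(a₀+mₖ₊₁)/dₖ₊₁⌋:
  k=1: m=17, d=17, a=2
  k=2: m=17, d=1, a=34
d=1 and a=2a₀=34 at k=2, so the next step gives (m, d) = (17, 17) again — its k=1 value — and the period has length 2.

[17; 2, 34]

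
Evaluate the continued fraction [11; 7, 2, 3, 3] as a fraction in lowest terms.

1904/171

Fold from the inside: start with 3/1.
  3 + 1/3 = 10/3
  2 + 3/10 = 23/10
  7 + 10/23 = 171/23
  11 + 23/171 = 1904/171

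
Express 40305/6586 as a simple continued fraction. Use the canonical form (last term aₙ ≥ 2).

40305 = 6×6586 + 789
6586 = 8×789 + 274
789 = 2×274 + 241
274 = 1×241 + 33
241 = 7×33 + 10
33 = 3×10 + 3
10 = 3×3 + 1
3 = 3×1 + 0  (stop)
So 40305/6586 = [6; 8, 2, 1, 7, 3, 3, 3].

[6; 8, 2, 1, 7, 3, 3, 3]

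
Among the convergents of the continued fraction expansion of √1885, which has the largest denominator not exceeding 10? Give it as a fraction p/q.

217/5

√1885 = [43; 2, 2, 2, 86, …] (period length 4).
Convergents:
  p_0/q_0 = 43/1
  p_1/q_1 = 87/2
  p_2/q_2 = 217/5
  p_3/q_3 = 521/12
q_2 = 5 ≤ 10 < 12 = q_3, so the answer is 217/5.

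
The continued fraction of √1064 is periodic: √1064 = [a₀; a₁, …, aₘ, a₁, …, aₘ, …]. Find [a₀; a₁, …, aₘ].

a₀ = ⌊√1064⌋ = 32.
With m₀=0, d₀=1 and mₖ₊₁ = dₖaₖ − mₖ, dₖ₊₁ = (n − mₖ₊₁²)/dₖ, aₖ₊₁ = ⌊(a₀+mₖ₊₁)/dₖ₊₁⌋:
  k=1: m=32, d=40, a=1
  k=2: m=8, d=25, a=1
  k=3: m=17, d=31, a=1
  k=4: m=14, d=28, a=1
  k=5: m=14, d=31, a=1
  k=6: m=17, d=25, a=1
  k=7: m=8, d=40, a=1
  k=8: m=32, d=1, a=64
d=1 and a=2a₀=64 at k=8, so the next step gives (m, d) = (32, 40) again — its k=1 value — and the period has length 8.

[32; 1, 1, 1, 1, 1, 1, 1, 64]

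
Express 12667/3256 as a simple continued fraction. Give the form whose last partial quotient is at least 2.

[3; 1, 8, 8, 3, 3, 4]

12667 = 3·3256 + 2899
3256 = 1·2899 + 357
2899 = 8·357 + 43
357 = 8·43 + 13
43 = 3·13 + 4
13 = 3·4 + 1
4 = 4·1 + 0  (stop)
So 12667/3256 = [3; 1, 8, 8, 3, 3, 4].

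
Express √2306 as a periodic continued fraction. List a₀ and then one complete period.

[48; 48, 96]

a₀ = ⌊√2306⌋ = 48.
With m₀=0, d₀=1 and mₖ₊₁ = dₖaₖ − mₖ, dₖ₊₁ = (n − mₖ₊₁²)/dₖ, aₖ₊₁ = ⌊(a₀+mₖ₊₁)/dₖ₊₁⌋:
  k=1: m=48, d=2, a=48
  k=2: m=48, d=1, a=96
d=1 and a=2a₀=96 at k=2, so the next step gives (m, d) = (48, 2) again — its k=1 value — and the period has length 2.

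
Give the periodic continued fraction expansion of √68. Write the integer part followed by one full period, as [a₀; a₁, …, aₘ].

a₀ = ⌊√68⌋ = 8.
With m₀=0, d₀=1 and mₖ₊₁ = dₖaₖ − mₖ, dₖ₊₁ = (n − mₖ₊₁²)/dₖ, aₖ₊₁ = ⌊(a₀+mₖ₊₁)/dₖ₊₁⌋:
  k=1: m=8, d=4, a=4
  k=2: m=8, d=1, a=16
d=1 and a=2a₀=16 at k=2, so the next step gives (m, d) = (8, 4) again — its k=1 value — and the period has length 2.

[8; 4, 16]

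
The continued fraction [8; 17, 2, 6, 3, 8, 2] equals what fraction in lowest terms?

Fold from the inside: start with 2/1.
  8 + 1/2 = 17/2
  3 + 2/17 = 53/17
  6 + 17/53 = 335/53
  2 + 53/335 = 723/335
  17 + 335/723 = 12626/723
  8 + 723/12626 = 101731/12626

101731/12626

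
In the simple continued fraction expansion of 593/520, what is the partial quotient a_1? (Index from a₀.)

7

593 = 1·520 + 73   →  a_0 = 1
520 = 7·73 + 9   →  a_1 = 7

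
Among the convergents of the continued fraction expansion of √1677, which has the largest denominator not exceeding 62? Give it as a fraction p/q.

√1677 = [40; 1, 19, 2, 19, 1, 80, …] (period length 6).
Convergents:
  p_0/q_0 = 40/1
  p_1/q_1 = 41/1
  p_2/q_2 = 819/20
  p_3/q_3 = 1679/41
  p_4/q_4 = 32720/799
q_3 = 41 ≤ 62 < 799 = q_4, so the answer is 1679/41.

1679/41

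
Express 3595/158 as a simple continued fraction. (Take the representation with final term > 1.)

[22; 1, 3, 19, 2]

3595 = 22×158 + 119
158 = 1×119 + 39
119 = 3×39 + 2
39 = 19×2 + 1
2 = 2×1 + 0  (stop)
So 3595/158 = [22; 1, 3, 19, 2].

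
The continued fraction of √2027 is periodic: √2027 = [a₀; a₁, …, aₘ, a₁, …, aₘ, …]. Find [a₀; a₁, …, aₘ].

a₀ = ⌊√2027⌋ = 45.
With m₀=0, d₀=1 and mₖ₊₁ = dₖaₖ − mₖ, dₖ₊₁ = (n − mₖ₊₁²)/dₖ, aₖ₊₁ = ⌊(a₀+mₖ₊₁)/dₖ₊₁⌋:
  k=1: m=45, d=2, a=45
  k=2: m=45, d=1, a=90
d=1 and a=2a₀=90 at k=2, so the next step gives (m, d) = (45, 2) again — its k=1 value — and the period has length 2.

[45; 45, 90]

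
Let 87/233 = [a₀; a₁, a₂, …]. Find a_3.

87 = 0·233 + 87   →  a_0 = 0
233 = 2·87 + 59   →  a_1 = 2
87 = 1·59 + 28   →  a_2 = 1
59 = 2·28 + 3   →  a_3 = 2

2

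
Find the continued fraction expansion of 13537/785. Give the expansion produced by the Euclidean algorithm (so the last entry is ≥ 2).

[17; 4, 11, 3, 2, 2]

13537 = 17×785 + 192
785 = 4×192 + 17
192 = 11×17 + 5
17 = 3×5 + 2
5 = 2×2 + 1
2 = 2×1 + 0  (stop)
So 13537/785 = [17; 4, 11, 3, 2, 2].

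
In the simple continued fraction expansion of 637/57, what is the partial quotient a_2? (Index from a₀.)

637 = 11·57 + 10   →  a_0 = 11
57 = 5·10 + 7   →  a_1 = 5
10 = 1·7 + 3   →  a_2 = 1

1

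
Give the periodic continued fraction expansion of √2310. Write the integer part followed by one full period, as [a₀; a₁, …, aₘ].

[48; 16, 96]

a₀ = ⌊√2310⌋ = 48.
With m₀=0, d₀=1 and mₖ₊₁ = dₖaₖ − mₖ, dₖ₊₁ = (n − mₖ₊₁²)/dₖ, aₖ₊₁ = ⌊(a₀+mₖ₊₁)/dₖ₊₁⌋:
  k=1: m=48, d=6, a=16
  k=2: m=48, d=1, a=96
d=1 and a=2a₀=96 at k=2, so the next step gives (m, d) = (48, 6) again — its k=1 value — and the period has length 2.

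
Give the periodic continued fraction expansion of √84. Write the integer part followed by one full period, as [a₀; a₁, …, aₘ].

a₀ = ⌊√84⌋ = 9.
With m₀=0, d₀=1 and mₖ₊₁ = dₖaₖ − mₖ, dₖ₊₁ = (n − mₖ₊₁²)/dₖ, aₖ₊₁ = ⌊(a₀+mₖ₊₁)/dₖ₊₁⌋:
  k=1: m=9, d=3, a=6
  k=2: m=9, d=1, a=18
d=1 and a=2a₀=18 at k=2, so the next step gives (m, d) = (9, 3) again — its k=1 value — and the period has length 2.

[9; 6, 18]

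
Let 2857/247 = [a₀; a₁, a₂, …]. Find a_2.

2857 = 11·247 + 140   →  a_0 = 11
247 = 1·140 + 107   →  a_1 = 1
140 = 1·107 + 33   →  a_2 = 1

1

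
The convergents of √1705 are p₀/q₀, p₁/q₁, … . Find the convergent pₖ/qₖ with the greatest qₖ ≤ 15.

289/7

√1705 = [41; 3, 2, 3, 82, …] (period length 4).
Convergents:
  p_0/q_0 = 41/1
  p_1/q_1 = 124/3
  p_2/q_2 = 289/7
  p_3/q_3 = 991/24
q_2 = 7 ≤ 15 < 24 = q_3, so the answer is 289/7.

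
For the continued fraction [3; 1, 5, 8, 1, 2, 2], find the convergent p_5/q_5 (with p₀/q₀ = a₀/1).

610/159

Using pₖ = aₖpₖ₋₁ + pₖ₋₂, qₖ = aₖqₖ₋₁ + qₖ₋₂ (with p₋₁=1, p₋₂=0, q₋₁=0, q₋₂=1):
  k=0: a=3, p=3, q=1
  k=1: a=1, p=4, q=1
  k=2: a=5, p=23, q=6
  k=3: a=8, p=188, q=49
  k=4: a=1, p=211, q=55
  k=5: a=2, p=610, q=159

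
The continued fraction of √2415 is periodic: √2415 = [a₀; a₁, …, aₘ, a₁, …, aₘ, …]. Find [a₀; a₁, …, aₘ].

[49; 7, 98]

a₀ = ⌊√2415⌋ = 49.
With m₀=0, d₀=1 and mₖ₊₁ = dₖaₖ − mₖ, dₖ₊₁ = (n − mₖ₊₁²)/dₖ, aₖ₊₁ = ⌊(a₀+mₖ₊₁)/dₖ₊₁⌋:
  k=1: m=49, d=14, a=7
  k=2: m=49, d=1, a=98
d=1 and a=2a₀=98 at k=2, so the next step gives (m, d) = (49, 14) again — its k=1 value — and the period has length 2.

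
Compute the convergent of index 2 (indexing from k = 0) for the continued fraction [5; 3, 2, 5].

37/7

Using pₖ = aₖpₖ₋₁ + pₖ₋₂, qₖ = aₖqₖ₋₁ + qₖ₋₂ (with p₋₁=1, p₋₂=0, q₋₁=0, q₋₂=1):
  k=0: a=5, p=5, q=1
  k=1: a=3, p=16, q=3
  k=2: a=2, p=37, q=7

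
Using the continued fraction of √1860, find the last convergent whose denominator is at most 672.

√1860 = [43; 7, 1, 4, 1, 7, 86, …] (period length 6).
Convergents:
  p_0/q_0 = 43/1
  p_1/q_1 = 302/7
  p_2/q_2 = 345/8
  p_3/q_3 = 1682/39
  p_4/q_4 = 2027/47
  p_5/q_5 = 15871/368
  p_6/q_6 = 1366933/31695
q_5 = 368 ≤ 672 < 31695 = q_6, so the answer is 15871/368.

15871/368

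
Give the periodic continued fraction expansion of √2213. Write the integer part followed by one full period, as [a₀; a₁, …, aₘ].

[47; 23, 1, 1, 23, 94]

a₀ = ⌊√2213⌋ = 47.
With m₀=0, d₀=1 and mₖ₊₁ = dₖaₖ − mₖ, dₖ₊₁ = (n − mₖ₊₁²)/dₖ, aₖ₊₁ = ⌊(a₀+mₖ₊₁)/dₖ₊₁⌋:
  k=1: m=47, d=4, a=23
  k=2: m=45, d=47, a=1
  k=3: m=2, d=47, a=1
  k=4: m=45, d=4, a=23
  k=5: m=47, d=1, a=94
d=1 and a=2a₀=94 at k=5, so the next step gives (m, d) = (47, 4) again — its k=1 value — and the period has length 5.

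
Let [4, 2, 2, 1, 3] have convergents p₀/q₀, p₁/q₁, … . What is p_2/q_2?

Using pₖ = aₖpₖ₋₁ + pₖ₋₂, qₖ = aₖqₖ₋₁ + qₖ₋₂ (with p₋₁=1, p₋₂=0, q₋₁=0, q₋₂=1):
  k=0: a=4, p=4, q=1
  k=1: a=2, p=9, q=2
  k=2: a=2, p=22, q=5

22/5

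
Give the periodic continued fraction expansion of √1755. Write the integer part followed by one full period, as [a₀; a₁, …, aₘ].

a₀ = ⌊√1755⌋ = 41.

[41; 1, 8, 3, 8, 1, 82]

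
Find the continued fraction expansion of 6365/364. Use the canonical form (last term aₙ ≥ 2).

[17; 2, 17, 1, 2, 3]

6365 = 17·364 + 177
364 = 2·177 + 10
177 = 17·10 + 7
10 = 1·7 + 3
7 = 2·3 + 1
3 = 3·1 + 0  (stop)
So 6365/364 = [17; 2, 17, 1, 2, 3].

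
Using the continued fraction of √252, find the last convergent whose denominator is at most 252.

3921/247

√252 = [15; 1, 6, 1, 30, …] (period length 4).
Convergents:
  p_0/q_0 = 15/1
  p_1/q_1 = 16/1
  p_2/q_2 = 111/7
  p_3/q_3 = 127/8
  p_4/q_4 = 3921/247
  p_5/q_5 = 4048/255
q_4 = 247 ≤ 252 < 255 = q_5, so the answer is 3921/247.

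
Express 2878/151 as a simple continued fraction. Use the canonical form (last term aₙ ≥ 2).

[19; 16, 1, 3, 2]

2878 = 19×151 + 9
151 = 16×9 + 7
9 = 1×7 + 2
7 = 3×2 + 1
2 = 2×1 + 0  (stop)
So 2878/151 = [19; 16, 1, 3, 2].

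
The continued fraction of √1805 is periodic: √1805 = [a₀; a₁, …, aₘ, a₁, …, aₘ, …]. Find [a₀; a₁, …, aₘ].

a₀ = ⌊√1805⌋ = 42.

[42; 2, 16, 2, 84]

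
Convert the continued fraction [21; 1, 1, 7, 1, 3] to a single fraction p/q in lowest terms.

Using pₖ = aₖpₖ₋₁ + pₖ₋₂ and qₖ = aₖqₖ₋₁ + qₖ₋₂:
  k=0: a=21, p=21, q=1
  k=1: a=1, p=22, q=1
  k=2: a=1, p=43, q=2
  k=3: a=7, p=323, q=15
  k=4: a=1, p=366, q=17
  k=5: a=3, p=1421, q=66

1421/66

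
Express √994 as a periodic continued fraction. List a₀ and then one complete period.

a₀ = ⌊√994⌋ = 31.

[31; 1, 1, 8, 1, 1, 62]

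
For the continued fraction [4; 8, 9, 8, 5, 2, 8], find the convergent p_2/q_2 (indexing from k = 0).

Using pₖ = aₖpₖ₋₁ + pₖ₋₂, qₖ = aₖqₖ₋₁ + qₖ₋₂ (with p₋₁=1, p₋₂=0, q₋₁=0, q₋₂=1):
  k=0: a=4, p=4, q=1
  k=1: a=8, p=33, q=8
  k=2: a=9, p=301, q=73

301/73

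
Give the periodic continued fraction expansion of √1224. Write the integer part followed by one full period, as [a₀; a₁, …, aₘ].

[34; 1, 68]

a₀ = ⌊√1224⌋ = 34.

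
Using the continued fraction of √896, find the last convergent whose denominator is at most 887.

26461/884

√896 = [29; 1, 13, 1, 58, …] (period length 4).
Convergents:
  p_0/q_0 = 29/1
  p_1/q_1 = 30/1
  p_2/q_2 = 419/14
  p_3/q_3 = 449/15
  p_4/q_4 = 26461/884
  p_5/q_5 = 26910/899
q_4 = 884 ≤ 887 < 899 = q_5, so the answer is 26461/884.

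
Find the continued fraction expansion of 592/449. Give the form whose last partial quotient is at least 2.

592 = 1·449 + 143
449 = 3·143 + 20
143 = 7·20 + 3
20 = 6·3 + 2
3 = 1·2 + 1
2 = 2·1 + 0  (stop)
So 592/449 = [1; 3, 7, 6, 1, 2].

[1; 3, 7, 6, 1, 2]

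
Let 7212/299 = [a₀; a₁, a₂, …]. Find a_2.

7212 = 24·299 + 36   →  a_0 = 24
299 = 8·36 + 11   →  a_1 = 8
36 = 3·11 + 3   →  a_2 = 3

3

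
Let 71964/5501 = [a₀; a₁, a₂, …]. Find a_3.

71964 = 13·5501 + 451   →  a_0 = 13
5501 = 12·451 + 89   →  a_1 = 12
451 = 5·89 + 6   →  a_2 = 5
89 = 14·6 + 5   →  a_3 = 14

14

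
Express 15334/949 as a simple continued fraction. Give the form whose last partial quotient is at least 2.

15334 = 16×949 + 150
949 = 6×150 + 49
150 = 3×49 + 3
49 = 16×3 + 1
3 = 3×1 + 0  (stop)
So 15334/949 = [16; 6, 3, 16, 3].

[16; 6, 3, 16, 3]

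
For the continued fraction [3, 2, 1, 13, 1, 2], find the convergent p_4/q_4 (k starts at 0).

147/44

Using pₖ = aₖpₖ₋₁ + pₖ₋₂, qₖ = aₖqₖ₋₁ + qₖ₋₂ (with p₋₁=1, p₋₂=0, q₋₁=0, q₋₂=1):
  k=0: a=3, p=3, q=1
  k=1: a=2, p=7, q=2
  k=2: a=1, p=10, q=3
  k=3: a=13, p=137, q=41
  k=4: a=1, p=147, q=44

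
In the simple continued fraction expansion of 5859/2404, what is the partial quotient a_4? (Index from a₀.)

5859 = 2·2404 + 1051   →  a_0 = 2
2404 = 2·1051 + 302   →  a_1 = 2
1051 = 3·302 + 145   →  a_2 = 3
302 = 2·145 + 12   →  a_3 = 2
145 = 12·12 + 1   →  a_4 = 12

12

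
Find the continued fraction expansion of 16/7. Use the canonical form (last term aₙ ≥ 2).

16 = 2×7 + 2
7 = 3×2 + 1
2 = 2×1 + 0  (stop)
So 16/7 = [2; 3, 2].

[2; 3, 2]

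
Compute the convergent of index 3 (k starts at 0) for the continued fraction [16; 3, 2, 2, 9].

Using pₖ = aₖpₖ₋₁ + pₖ₋₂, qₖ = aₖqₖ₋₁ + qₖ₋₂ (with p₋₁=1, p₋₂=0, q₋₁=0, q₋₂=1):
  k=0: a=16, p=16, q=1
  k=1: a=3, p=49, q=3
  k=2: a=2, p=114, q=7
  k=3: a=2, p=277, q=17

277/17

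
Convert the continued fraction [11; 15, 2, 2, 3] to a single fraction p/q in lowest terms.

Using pₖ = aₖpₖ₋₁ + pₖ₋₂ and qₖ = aₖqₖ₋₁ + qₖ₋₂:
  k=0: a=11, p=11, q=1
  k=1: a=15, p=166, q=15
  k=2: a=2, p=343, q=31
  k=3: a=2, p=852, q=77
  k=4: a=3, p=2899, q=262

2899/262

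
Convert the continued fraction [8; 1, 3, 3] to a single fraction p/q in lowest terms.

114/13

Fold from the inside: start with 3/1.
  3 + 1/3 = 10/3
  1 + 3/10 = 13/10
  8 + 10/13 = 114/13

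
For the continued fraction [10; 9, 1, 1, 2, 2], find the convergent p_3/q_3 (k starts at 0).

192/19

Using pₖ = aₖpₖ₋₁ + pₖ₋₂, qₖ = aₖqₖ₋₁ + qₖ₋₂ (with p₋₁=1, p₋₂=0, q₋₁=0, q₋₂=1):
  k=0: a=10, p=10, q=1
  k=1: a=9, p=91, q=9
  k=2: a=1, p=101, q=10
  k=3: a=1, p=192, q=19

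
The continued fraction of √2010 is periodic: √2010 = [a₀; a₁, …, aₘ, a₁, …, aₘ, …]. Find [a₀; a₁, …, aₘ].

a₀ = ⌊√2010⌋ = 44.
With m₀=0, d₀=1 and mₖ₊₁ = dₖaₖ − mₖ, dₖ₊₁ = (n − mₖ₊₁²)/dₖ, aₖ₊₁ = ⌊(a₀+mₖ₊₁)/dₖ₊₁⌋:
  k=1: m=44, d=74, a=1
  k=2: m=30, d=15, a=4
  k=3: m=30, d=74, a=1
  k=4: m=44, d=1, a=88
d=1 and a=2a₀=88 at k=4, so the next step gives (m, d) = (44, 74) again — its k=1 value — and the period has length 4.

[44; 1, 4, 1, 88]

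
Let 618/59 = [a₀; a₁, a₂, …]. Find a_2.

618 = 10·59 + 28   →  a_0 = 10
59 = 2·28 + 3   →  a_1 = 2
28 = 9·3 + 1   →  a_2 = 9

9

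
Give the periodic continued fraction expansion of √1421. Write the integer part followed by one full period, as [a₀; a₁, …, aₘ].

[37; 1, 2, 3, 2, 3, 2, 1, 74]

a₀ = ⌊√1421⌋ = 37.
With m₀=0, d₀=1 and mₖ₊₁ = dₖaₖ − mₖ, dₖ₊₁ = (n − mₖ₊₁²)/dₖ, aₖ₊₁ = ⌊(a₀+mₖ₊₁)/dₖ₊₁⌋:
  k=1: m=37, d=52, a=1
  k=2: m=15, d=23, a=2
  k=3: m=31, d=20, a=3
  k=4: m=29, d=29, a=2
  k=5: m=29, d=20, a=3
  k=6: m=31, d=23, a=2
  k=7: m=15, d=52, a=1
  k=8: m=37, d=1, a=74
d=1 and a=2a₀=74 at k=8, so the next step gives (m, d) = (37, 52) again — its k=1 value — and the period has length 8.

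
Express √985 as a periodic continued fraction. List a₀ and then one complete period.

[31; 2, 1, 1, 2, 62]

a₀ = ⌊√985⌋ = 31.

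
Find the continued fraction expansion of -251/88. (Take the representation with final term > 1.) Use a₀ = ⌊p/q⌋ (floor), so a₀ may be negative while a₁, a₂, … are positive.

[-3; 6, 1, 3, 3]

-251 = -3·88 + 13
88 = 6·13 + 10
13 = 1·10 + 3
10 = 3·3 + 1
3 = 3·1 + 0  (stop)
So -251/88 = [-3; 6, 1, 3, 3].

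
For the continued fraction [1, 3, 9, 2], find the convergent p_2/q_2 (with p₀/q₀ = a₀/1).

Using pₖ = aₖpₖ₋₁ + pₖ₋₂, qₖ = aₖqₖ₋₁ + qₖ₋₂ (with p₋₁=1, p₋₂=0, q₋₁=0, q₋₂=1):
  k=0: a=1, p=1, q=1
  k=1: a=3, p=4, q=3
  k=2: a=9, p=37, q=28

37/28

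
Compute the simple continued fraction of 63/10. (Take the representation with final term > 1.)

[6; 3, 3]

63 = 6×10 + 3
10 = 3×3 + 1
3 = 3×1 + 0  (stop)
So 63/10 = [6; 3, 3].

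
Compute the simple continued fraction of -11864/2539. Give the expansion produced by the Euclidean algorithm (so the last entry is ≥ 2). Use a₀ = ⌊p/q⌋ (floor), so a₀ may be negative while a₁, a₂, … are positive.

-11864 = -5*2539 + 831
2539 = 3*831 + 46
831 = 18*46 + 3
46 = 15*3 + 1
3 = 3*1 + 0  (stop)
So -11864/2539 = [-5; 3, 18, 15, 3].

[-5; 3, 18, 15, 3]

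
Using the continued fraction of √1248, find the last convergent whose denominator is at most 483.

√1248 = [35; 3, 17, 3, 70, …] (period length 4).
Convergents:
  p_0/q_0 = 35/1
  p_1/q_1 = 106/3
  p_2/q_2 = 1837/52
  p_3/q_3 = 5617/159
  p_4/q_4 = 395027/11182
q_3 = 159 ≤ 483 < 11182 = q_4, so the answer is 5617/159.

5617/159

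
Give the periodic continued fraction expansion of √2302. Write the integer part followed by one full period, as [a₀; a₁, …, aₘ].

[47; 1, 46, 1, 94]

a₀ = ⌊√2302⌋ = 47.
With m₀=0, d₀=1 and mₖ₊₁ = dₖaₖ − mₖ, dₖ₊₁ = (n − mₖ₊₁²)/dₖ, aₖ₊₁ = ⌊(a₀+mₖ₊₁)/dₖ₊₁⌋:
  k=1: m=47, d=93, a=1
  k=2: m=46, d=2, a=46
  k=3: m=46, d=93, a=1
  k=4: m=47, d=1, a=94
d=1 and a=2a₀=94 at k=4, so the next step gives (m, d) = (47, 93) again — its k=1 value — and the period has length 4.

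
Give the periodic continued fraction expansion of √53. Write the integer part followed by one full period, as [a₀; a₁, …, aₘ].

[7; 3, 1, 1, 3, 14]

a₀ = ⌊√53⌋ = 7.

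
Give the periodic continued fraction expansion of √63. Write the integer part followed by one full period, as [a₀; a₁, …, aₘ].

[7; 1, 14]

a₀ = ⌊√63⌋ = 7.
With m₀=0, d₀=1 and mₖ₊₁ = dₖaₖ − mₖ, dₖ₊₁ = (n − mₖ₊₁²)/dₖ, aₖ₊₁ = ⌊(a₀+mₖ₊₁)/dₖ₊₁⌋:
  k=1: m=7, d=14, a=1
  k=2: m=7, d=1, a=14
d=1 and a=2a₀=14 at k=2, so the next step gives (m, d) = (7, 14) again — its k=1 value — and the period has length 2.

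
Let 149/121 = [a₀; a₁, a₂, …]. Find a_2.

149 = 1·121 + 28   →  a_0 = 1
121 = 4·28 + 9   →  a_1 = 4
28 = 3·9 + 1   →  a_2 = 3

3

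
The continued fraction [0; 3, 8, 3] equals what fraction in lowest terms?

25/78

Fold from the inside: start with 3/1.
  8 + 1/3 = 25/3
  3 + 3/25 = 78/25
  0 + 25/78 = 25/78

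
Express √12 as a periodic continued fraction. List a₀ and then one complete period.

[3; 2, 6]

a₀ = ⌊√12⌋ = 3.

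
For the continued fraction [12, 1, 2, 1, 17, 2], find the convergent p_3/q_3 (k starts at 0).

Using pₖ = aₖpₖ₋₁ + pₖ₋₂, qₖ = aₖqₖ₋₁ + qₖ₋₂ (with p₋₁=1, p₋₂=0, q₋₁=0, q₋₂=1):
  k=0: a=12, p=12, q=1
  k=1: a=1, p=13, q=1
  k=2: a=2, p=38, q=3
  k=3: a=1, p=51, q=4

51/4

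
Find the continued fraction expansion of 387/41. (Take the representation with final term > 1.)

387 = 9*41 + 18
41 = 2*18 + 5
18 = 3*5 + 3
5 = 1*3 + 2
3 = 1*2 + 1
2 = 2*1 + 0  (stop)
So 387/41 = [9; 2, 3, 1, 1, 2].

[9; 2, 3, 1, 1, 2]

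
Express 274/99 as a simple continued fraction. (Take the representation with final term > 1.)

274 = 2·99 + 76
99 = 1·76 + 23
76 = 3·23 + 7
23 = 3·7 + 2
7 = 3·2 + 1
2 = 2·1 + 0  (stop)
So 274/99 = [2; 1, 3, 3, 3, 2].

[2; 1, 3, 3, 3, 2]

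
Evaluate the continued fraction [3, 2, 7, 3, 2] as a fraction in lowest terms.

378/109

Using pₖ = aₖpₖ₋₁ + pₖ₋₂ and qₖ = aₖqₖ₋₁ + qₖ₋₂:
  k=0: a=3, p=3, q=1
  k=1: a=2, p=7, q=2
  k=2: a=7, p=52, q=15
  k=3: a=3, p=163, q=47
  k=4: a=2, p=378, q=109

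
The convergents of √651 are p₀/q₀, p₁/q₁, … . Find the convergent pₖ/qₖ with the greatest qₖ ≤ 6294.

√651 = [25; 1, 1, 16, 1, 1, 50, …] (period length 6).
Convergents:
  p_0/q_0 = 25/1
  p_1/q_1 = 26/1
  p_2/q_2 = 51/2
  p_3/q_3 = 842/33
  p_4/q_4 = 893/35
  p_5/q_5 = 1735/68
  p_6/q_6 = 87643/3435
  p_7/q_7 = 89378/3503
  p_8/q_8 = 177021/6938
q_7 = 3503 ≤ 6294 < 6938 = q_8, so the answer is 89378/3503.

89378/3503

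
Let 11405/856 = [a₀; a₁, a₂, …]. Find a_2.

11

11405 = 13·856 + 277   →  a_0 = 13
856 = 3·277 + 25   →  a_1 = 3
277 = 11·25 + 2   →  a_2 = 11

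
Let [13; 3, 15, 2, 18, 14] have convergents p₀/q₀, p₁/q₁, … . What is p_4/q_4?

23401/1756

Using pₖ = aₖpₖ₋₁ + pₖ₋₂, qₖ = aₖqₖ₋₁ + qₖ₋₂ (with p₋₁=1, p₋₂=0, q₋₁=0, q₋₂=1):
  k=0: a=13, p=13, q=1
  k=1: a=3, p=40, q=3
  k=2: a=15, p=613, q=46
  k=3: a=2, p=1266, q=95
  k=4: a=18, p=23401, q=1756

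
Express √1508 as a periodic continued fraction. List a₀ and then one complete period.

a₀ = ⌊√1508⌋ = 38.
With m₀=0, d₀=1 and mₖ₊₁ = dₖaₖ − mₖ, dₖ₊₁ = (n − mₖ₊₁²)/dₖ, aₖ₊₁ = ⌊(a₀+mₖ₊₁)/dₖ₊₁⌋:
  k=1: m=38, d=64, a=1
  k=2: m=26, d=13, a=4
  k=3: m=26, d=64, a=1
  k=4: m=38, d=1, a=76
d=1 and a=2a₀=76 at k=4, so the next step gives (m, d) = (38, 64) again — its k=1 value — and the period has length 4.

[38; 1, 4, 1, 76]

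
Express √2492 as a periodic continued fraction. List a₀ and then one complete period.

a₀ = ⌊√2492⌋ = 49.
With m₀=0, d₀=1 and mₖ₊₁ = dₖaₖ − mₖ, dₖ₊₁ = (n − mₖ₊₁²)/dₖ, aₖ₊₁ = ⌊(a₀+mₖ₊₁)/dₖ₊₁⌋:
  k=1: m=49, d=91, a=1
  k=2: m=42, d=8, a=11
  k=3: m=46, d=47, a=2
  k=4: m=48, d=4, a=24
  k=5: m=48, d=47, a=2
  k=6: m=46, d=8, a=11
  k=7: m=42, d=91, a=1
  k=8: m=49, d=1, a=98
d=1 and a=2a₀=98 at k=8, so the next step gives (m, d) = (49, 91) again — its k=1 value — and the period has length 8.

[49; 1, 11, 2, 24, 2, 11, 1, 98]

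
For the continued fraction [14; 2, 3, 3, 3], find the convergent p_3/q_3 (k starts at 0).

Using pₖ = aₖpₖ₋₁ + pₖ₋₂, qₖ = aₖqₖ₋₁ + qₖ₋₂ (with p₋₁=1, p₋₂=0, q₋₁=0, q₋₂=1):
  k=0: a=14, p=14, q=1
  k=1: a=2, p=29, q=2
  k=2: a=3, p=101, q=7
  k=3: a=3, p=332, q=23

332/23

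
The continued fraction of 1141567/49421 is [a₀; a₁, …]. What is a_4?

2

1141567 = 23·49421 + 4884   →  a_0 = 23
49421 = 10·4884 + 581   →  a_1 = 10
4884 = 8·581 + 236   →  a_2 = 8
581 = 2·236 + 109   →  a_3 = 2
236 = 2·109 + 18   →  a_4 = 2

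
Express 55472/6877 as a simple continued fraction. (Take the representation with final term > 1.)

55472 = 8×6877 + 456
6877 = 15×456 + 37
456 = 12×37 + 12
37 = 3×12 + 1
12 = 12×1 + 0  (stop)
So 55472/6877 = [8; 15, 12, 3, 12].

[8; 15, 12, 3, 12]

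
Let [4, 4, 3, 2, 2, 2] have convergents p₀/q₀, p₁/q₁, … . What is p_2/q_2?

55/13

Using pₖ = aₖpₖ₋₁ + pₖ₋₂, qₖ = aₖqₖ₋₁ + qₖ₋₂ (with p₋₁=1, p₋₂=0, q₋₁=0, q₋₂=1):
  k=0: a=4, p=4, q=1
  k=1: a=4, p=17, q=4
  k=2: a=3, p=55, q=13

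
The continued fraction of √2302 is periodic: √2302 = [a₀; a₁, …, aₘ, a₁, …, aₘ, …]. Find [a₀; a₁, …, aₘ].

a₀ = ⌊√2302⌋ = 47.
With m₀=0, d₀=1 and mₖ₊₁ = dₖaₖ − mₖ, dₖ₊₁ = (n − mₖ₊₁²)/dₖ, aₖ₊₁ = ⌊(a₀+mₖ₊₁)/dₖ₊₁⌋:
  k=1: m=47, d=93, a=1
  k=2: m=46, d=2, a=46
  k=3: m=46, d=93, a=1
  k=4: m=47, d=1, a=94
d=1 and a=2a₀=94 at k=4, so the next step gives (m, d) = (47, 93) again — its k=1 value — and the period has length 4.

[47; 1, 46, 1, 94]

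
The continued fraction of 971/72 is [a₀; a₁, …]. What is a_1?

2

971 = 13·72 + 35   →  a_0 = 13
72 = 2·35 + 2   →  a_1 = 2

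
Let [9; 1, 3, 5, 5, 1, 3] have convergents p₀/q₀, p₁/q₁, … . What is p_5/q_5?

Using pₖ = aₖpₖ₋₁ + pₖ₋₂, qₖ = aₖqₖ₋₁ + qₖ₋₂ (with p₋₁=1, p₋₂=0, q₋₁=0, q₋₂=1):
  k=0: a=9, p=9, q=1
  k=1: a=1, p=10, q=1
  k=2: a=3, p=39, q=4
  k=3: a=5, p=205, q=21
  k=4: a=5, p=1064, q=109
  k=5: a=1, p=1269, q=130

1269/130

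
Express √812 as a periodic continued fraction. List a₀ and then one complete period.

[28; 2, 56]

a₀ = ⌊√812⌋ = 28.
With m₀=0, d₀=1 and mₖ₊₁ = dₖaₖ − mₖ, dₖ₊₁ = (n − mₖ₊₁²)/dₖ, aₖ₊₁ = ⌊(a₀+mₖ₊₁)/dₖ₊₁⌋:
  k=1: m=28, d=28, a=2
  k=2: m=28, d=1, a=56
d=1 and a=2a₀=56 at k=2, so the next step gives (m, d) = (28, 28) again — its k=1 value — and the period has length 2.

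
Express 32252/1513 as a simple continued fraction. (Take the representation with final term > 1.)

[21; 3, 6, 3, 3, 3, 2]

32252 = 21*1513 + 479
1513 = 3*479 + 76
479 = 6*76 + 23
76 = 3*23 + 7
23 = 3*7 + 2
7 = 3*2 + 1
2 = 2*1 + 0  (stop)
So 32252/1513 = [21; 3, 6, 3, 3, 3, 2].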